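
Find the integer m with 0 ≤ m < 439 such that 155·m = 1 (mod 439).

17

By the extended Euclidean algorithm:
439 = 2×155 + 129
155 = 1×129 + 26
129 = 4×26 + 25
26 = 1×25 + 1
25 = 25×1 + 0
gcd(155, 439) = 1, so the inverse exists.
Bézout: 1 = −6×439 + 17×155.
So 155⁻¹ ≡ 17 (mod 439).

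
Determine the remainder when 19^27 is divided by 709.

584

By square-and-multiply:
27 in binary is 11011, i.e. 27 = 16 + 8 + 2 + 1.
19^1 ≡ 19 (mod 709)
19^2 ≡ 19^2 = 361 (mod 709)
19^4 ≡ 361^2 = 130321 ≡ 574 (mod 709)
19^8 ≡ 574^2 = 329476 ≡ 500 (mod 709)
19^16 ≡ 500^2 = 250000 ≡ 432 (mod 709)
19^27 = 19^16 * 19^8 * 19^2 * 19^1 ≡ 432 * 500 * 361 * 19 (mod 709).
Accumulate the product:
432 * 500 = 216000 ≡ 464
464 * 361 = 167504 ≡ 180
180 * 19 = 3420 ≡ 584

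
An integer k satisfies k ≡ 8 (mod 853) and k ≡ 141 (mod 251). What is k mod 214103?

37540

853⁻¹ mod 251: 853×123 ≡ 1 (mod 251), so 853⁻¹ ≡ 123.
k = 8 + 853×((141 − 8)×123 mod 251) = 8 + 853×44 = 37540.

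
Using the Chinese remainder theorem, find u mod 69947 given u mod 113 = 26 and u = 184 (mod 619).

113⁻¹ mod 619: 113·126 ≡ 1 (mod 619), so 113⁻¹ ≡ 126.
u = 26 + 113·((184 − 26)·126 mod 619) = 26 + 113·100 = 11326.

11326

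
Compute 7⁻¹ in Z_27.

4

Apply the Euclidean algorithm and back-substitute:
27 = 3×7 + 6
7 = 1×6 + 1
6 = 6×1 + 0
gcd(7, 27) = 1, so the inverse exists.
Back-substitute for 1:
1 = 1×7 − 1×6
  = −1×27 + 4×7
So 7⁻¹ ≡ 4 (mod 27).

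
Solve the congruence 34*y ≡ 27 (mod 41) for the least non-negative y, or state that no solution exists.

2

gcd(34, 41) = 1, so a unique solution mod 41 exists.
34⁻¹ ≡ 35 (mod 41).
y ≡ 35*27 ≡ 2 (mod 41).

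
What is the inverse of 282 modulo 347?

Apply the Euclidean algorithm and back-substitute:
347 = 1·282 + 65
282 = 4·65 + 22
65 = 2·22 + 21
22 = 1·21 + 1
21 = 21·1 + 0
gcd(282, 347) = 1, so the inverse exists.
Back-substitute for 1:
1 = 1·22 − 1·21
  = −1·65 + 3·22
  = 3·282 − 13·65
  = −13·347 + 16·282
So 282⁻¹ ≡ 16 (mod 347).

16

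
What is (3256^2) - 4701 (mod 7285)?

4445

(3256)^2 ≡ 1861 (mod 7285)
1861 - 4701 = -2840 ≡ 4445 (mod 7285)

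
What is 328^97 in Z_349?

97 in binary is 1100001, i.e. 97 = 64 + 32 + 1.
328^1 ≡ 328 (mod 349)
328^2 ≡ 328^2 = 107584 ≡ 92 (mod 349)
328^4 ≡ 92^2 = 8464 ≡ 88 (mod 349)
328^8 ≡ 88^2 = 7744 ≡ 66 (mod 349)
328^16 ≡ 66^2 = 4356 ≡ 168 (mod 349)
328^32 ≡ 168^2 = 28224 ≡ 304 (mod 349)
328^64 ≡ 304^2 = 92416 ≡ 280 (mod 349)
328^97 = 328^64 × 328^32 × 328^1 ≡ 280 × 304 × 328 (mod 349).
Accumulate the product:
280 × 304 = 85120 ≡ 313
313 × 328 = 102664 ≡ 58

58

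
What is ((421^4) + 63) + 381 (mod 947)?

(421)^4 ≡ 376 (mod 947)
376 + 63 = 439
439 + 381 = 820

820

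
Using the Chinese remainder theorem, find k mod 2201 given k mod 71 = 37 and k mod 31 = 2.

71⁻¹ mod 31: 71·7 ≡ 1 (mod 31), so 71⁻¹ ≡ 7.
k = 37 + 71·((2 − 37)·7 mod 31) = 37 + 71·3 = 250.
Check: 250 mod 71 = 37, 250 mod 31 = 2. ✓

250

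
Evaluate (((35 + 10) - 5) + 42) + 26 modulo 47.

14

35 + 10 = 45
45 - 5 = 40
40 + 42 = 82 ≡ 35 (mod 47)
35 + 26 = 61 ≡ 14 (mod 47)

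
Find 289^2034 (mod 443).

197

Compute successive squares:
289^1 ≡ 289 (mod 443)
289^2 ≡ 289^2 = 83521 ≡ 237 (mod 443)
289^4 ≡ 237^2 = 56169 ≡ 351 (mod 443)
289^8 ≡ 351^2 = 123201 ≡ 47 (mod 443)
289^16 ≡ 47^2 = 2209 ≡ 437 (mod 443)
289^32 ≡ 437^2 = 190969 ≡ 36 (mod 443)
289^64 ≡ 36^2 = 1296 ≡ 410 (mod 443)
289^128 ≡ 410^2 = 168100 ≡ 203 (mod 443)
289^256 ≡ 203^2 = 41209 ≡ 10 (mod 443)
289^512 ≡ 10^2 = 100 (mod 443)
289^1024 ≡ 100^2 = 10000 ≡ 254 (mod 443)
289^2034 = 289^1024 · 289^512 · 289^256 · 289^128 · 289^64 · 289^32 · 289^16 · 289^2 ≡ 254 · 100 · 10 · 203 · 410 · 36 · 437 · 237 (mod 443).
Accumulate the product:
254 · 100 = 25400 ≡ 149
149 · 10 = 1490 ≡ 161
161 · 203 = 32683 ≡ 344
344 · 410 = 141040 ≡ 166
166 · 36 = 5976 ≡ 217
217 · 437 = 94829 ≡ 27
27 · 237 = 6399 ≡ 197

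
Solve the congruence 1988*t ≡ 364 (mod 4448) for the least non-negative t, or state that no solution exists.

gcd(1988, 4448) = 4, and 4 | 364, so solutions exist.
Divide through by 4: 497*t ≡ 91 mod 1112.
497⁻¹ ≡ 801 (mod 1112).
t ≡ 801*91 ≡ 611 (mod 1112).
The smallest non-negative solution is t = 611.

611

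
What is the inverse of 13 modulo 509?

By the extended Euclidean algorithm:
509 = 39×13 + 2
13 = 6×2 + 1
2 = 2×1 + 0
gcd(13, 509) = 1, so the inverse exists.
Bézout: 1 = −6×509 + 235×13.
So 13⁻¹ ≡ 235 (mod 509).

235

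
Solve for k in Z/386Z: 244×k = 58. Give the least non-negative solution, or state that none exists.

179

gcd(244, 386) = 2, and 2 | 58, so solutions exist.
Divide through by 2: 122×k = 29 (mod 193).
122⁻¹ ≡ 106 (mod 193).
k ≡ 106×29 ≡ 179 (mod 193).
The smallest non-negative solution is k = 179.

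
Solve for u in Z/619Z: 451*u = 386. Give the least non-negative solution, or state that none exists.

gcd(451, 619) = 1, so a unique solution mod 619 exists.
451⁻¹ ≡ 70 (mod 619).
u ≡ 70*386 ≡ 403 (mod 619).

403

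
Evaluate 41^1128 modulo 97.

Compute successive squares:
1128 in binary is 10001101000, i.e. 1128 = 1024 + 64 + 32 + 8.
41^1 ≡ 41 (mod 97)
41^2 ≡ 41^2 = 1681 ≡ 32 (mod 97)
41^4 ≡ 32^2 = 1024 ≡ 54 (mod 97)
41^8 ≡ 54^2 = 2916 ≡ 6 (mod 97)
41^16 ≡ 6^2 = 36 (mod 97)
41^32 ≡ 36^2 = 1296 ≡ 35 (mod 97)
41^64 ≡ 35^2 = 1225 ≡ 61 (mod 97)
41^128 ≡ 61^2 = 3721 ≡ 35 (mod 97)
41^256 ≡ 35^2 = 1225 ≡ 61 (mod 97)
41^512 ≡ 61^2 = 3721 ≡ 35 (mod 97)
41^1024 ≡ 35^2 = 1225 ≡ 61 (mod 97)
41^1128 = 41^1024 × 41^64 × 41^32 × 41^8 ≡ 61 × 61 × 35 × 6 (mod 97).
Accumulate the product:
61 × 61 = 3721 ≡ 35
35 × 35 = 1225 ≡ 61
61 × 6 = 366 ≡ 75

75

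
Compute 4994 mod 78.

2

4994 = 64·78 + 2, so 4994 ≡ 2 (mod 78).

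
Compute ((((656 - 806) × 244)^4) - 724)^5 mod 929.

656 - 806 = -150 ≡ 779 (mod 929)
779 × 244 = 190076 ≡ 560 (mod 929)
(560)^4 ≡ 887 (mod 929)
887 - 724 = 163
(163)^5 ≡ 472 (mod 929)

472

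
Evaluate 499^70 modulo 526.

70 in binary is 1000110, i.e. 70 = 64 + 4 + 2.
499^1 ≡ 499 (mod 526)
499^2 ≡ 499^2 = 249001 ≡ 203 (mod 526)
499^4 ≡ 203^2 = 41209 ≡ 181 (mod 526)
499^8 ≡ 181^2 = 32761 ≡ 149 (mod 526)
499^16 ≡ 149^2 = 22201 ≡ 109 (mod 526)
499^32 ≡ 109^2 = 11881 ≡ 309 (mod 526)
499^64 ≡ 309^2 = 95481 ≡ 275 (mod 526)
499^70 = 499^64 * 499^4 * 499^2 ≡ 275 * 181 * 203 (mod 526).
Accumulate the product:
275 * 181 = 49775 ≡ 331
331 * 203 = 67193 ≡ 391

391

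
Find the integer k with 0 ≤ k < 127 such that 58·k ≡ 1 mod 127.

Apply the Euclidean algorithm and back-substitute:
127 = 2*58 + 11
58 = 5*11 + 3
11 = 3*3 + 2
3 = 1*2 + 1
2 = 2*1 + 0
gcd(58, 127) = 1, so the inverse exists.
Back-substitute for 1:
1 = 1*3 − 1*2
  = −1*11 + 4*3
  = 4*58 − 21*11
  = −21*127 + 46*58
So 58⁻¹ ≡ 46 (mod 127).

46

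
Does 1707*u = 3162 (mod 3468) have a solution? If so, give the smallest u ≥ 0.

782

gcd(1707, 3468) = 3, and 3 | 3162, so solutions exist.
Divide through by 3: 569*u ≡ 1054 mod 1156.
569⁻¹ ≡ 321 (mod 1156).
u ≡ 321*1054 ≡ 782 (mod 1156).
The smallest non-negative solution is u = 782.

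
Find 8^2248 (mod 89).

2

2248 in binary is 100011001000, i.e. 2248 = 2048 + 128 + 64 + 8.
8^1 ≡ 8 (mod 89)
8^2 ≡ 8^2 = 64 (mod 89)
8^4 ≡ 64^2 = 4096 ≡ 2 (mod 89)
8^8 ≡ 2^2 = 4 (mod 89)
8^16 ≡ 4^2 = 16 (mod 89)
8^32 ≡ 16^2 = 256 ≡ 78 (mod 89)
8^64 ≡ 78^2 = 6084 ≡ 32 (mod 89)
8^128 ≡ 32^2 = 1024 ≡ 45 (mod 89)
8^256 ≡ 45^2 = 2025 ≡ 67 (mod 89)
8^512 ≡ 67^2 = 4489 ≡ 39 (mod 89)
8^1024 ≡ 39^2 = 1521 ≡ 8 (mod 89)
8^2048 ≡ 8^2 = 64 (mod 89)
8^2248 = 8^2048 · 8^128 · 8^64 · 8^8 ≡ 64 · 45 · 32 · 4 (mod 89).
Accumulate the product:
64 · 45 = 2880 ≡ 32
32 · 32 = 1024 ≡ 45
45 · 4 = 180 ≡ 2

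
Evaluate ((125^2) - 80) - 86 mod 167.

(125)^2 ≡ 94 (mod 167)
94 - 80 = 14
14 - 86 = -72 ≡ 95 (mod 167)

95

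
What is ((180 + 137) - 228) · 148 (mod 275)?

180 + 137 = 317 ≡ 42 (mod 275)
42 - 228 = -186 ≡ 89 (mod 275)
89 · 148 = 13172 ≡ 247 (mod 275)

247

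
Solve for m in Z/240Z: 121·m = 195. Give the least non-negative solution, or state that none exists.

gcd(121, 240) = 1, so a unique solution mod 240 exists.
121⁻¹ ≡ 121 (mod 240).
m ≡ 121·195 ≡ 75 (mod 240).

75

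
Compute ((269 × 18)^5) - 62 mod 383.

156

269 × 18 = 4842 ≡ 246 (mod 383)
(246)^5 ≡ 218 (mod 383)
218 - 62 = 156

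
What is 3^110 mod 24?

9

110 in binary is 1101110, i.e. 110 = 64 + 32 + 8 + 4 + 2.
3^1 ≡ 3 (mod 24)
3^2 ≡ 3^2 = 9 (mod 24)
3^4 ≡ 9^2 = 81 ≡ 9 (mod 24)
3^8 ≡ 9^2 = 81 ≡ 9 (mod 24)
3^16 ≡ 9^2 = 81 ≡ 9 (mod 24)
3^32 ≡ 9^2 = 81 ≡ 9 (mod 24)
3^64 ≡ 9^2 = 81 ≡ 9 (mod 24)
3^110 = 3^64 * 3^32 * 3^8 * 3^4 * 3^2 ≡ 9 * 9 * 9 * 9 * 9 (mod 24).
Accumulate the product:
9 * 9 = 81 ≡ 9
9 * 9 = 81 ≡ 9
9 * 9 = 81 ≡ 9
9 * 9 = 81 ≡ 9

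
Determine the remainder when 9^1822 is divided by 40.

1

1822 in binary is 11100011110, i.e. 1822 = 1024 + 512 + 256 + 16 + 8 + 4 + 2.
9^1 ≡ 9 (mod 40)
9^2 ≡ 9^2 = 81 ≡ 1 (mod 40)
9^4 ≡ 1^2 = 1 (mod 40)
9^8 ≡ 1^2 = 1 (mod 40)
9^16 ≡ 1^2 = 1 (mod 40)
9^32 ≡ 1^2 = 1 (mod 40)
9^64 ≡ 1^2 = 1 (mod 40)
9^128 ≡ 1^2 = 1 (mod 40)
9^256 ≡ 1^2 = 1 (mod 40)
9^512 ≡ 1^2 = 1 (mod 40)
9^1024 ≡ 1^2 = 1 (mod 40)
9^1822 = 9^1024 × 9^512 × 9^256 × 9^16 × 9^8 × 9^4 × 9^2 ≡ 1 × 1 × 1 × 1 × 1 × 1 × 1 (mod 40).
Accumulate the product:
1 × 1 = 1
1 × 1 = 1
1 × 1 = 1
1 × 1 = 1
1 × 1 = 1
1 × 1 = 1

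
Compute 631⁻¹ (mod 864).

775

864 = 1·631 + 233
631 = 2·233 + 165
233 = 1·165 + 68
165 = 2·68 + 29
68 = 2·29 + 10
29 = 2·10 + 9
10 = 1·9 + 1
9 = 9·1 + 0
gcd(631, 864) = 1, so the inverse exists.
Back-substitute for 1:
1 = 1·10 − 1·9
  = −1·29 + 3·10
  = 3·68 − 7·29
  = −7·165 + 17·68
  = 17·233 − 24·165
  = −24·631 + 65·233
  = 65·864 − 89·631
So 631⁻¹ ≡ −89 ≡ 775 (mod 864).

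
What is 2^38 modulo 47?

By square-and-multiply:
2^1 ≡ 2 (mod 47)
2^2 ≡ 2^2 = 4 (mod 47)
2^4 ≡ 4^2 = 16 (mod 47)
2^8 ≡ 16^2 = 256 ≡ 21 (mod 47)
2^16 ≡ 21^2 = 441 ≡ 18 (mod 47)
2^32 ≡ 18^2 = 324 ≡ 42 (mod 47)
2^38 = 2^32 × 2^4 × 2^2 ≡ 42 × 16 × 4 (mod 47).
Accumulate the product:
42 × 16 = 672 ≡ 14
14 × 4 = 56 ≡ 9

9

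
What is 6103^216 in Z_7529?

216 in binary is 11011000, i.e. 216 = 128 + 64 + 16 + 8.
6103^1 ≡ 6103 (mod 7529)
6103^2 ≡ 6103^2 = 37246609 ≡ 646 (mod 7529)
6103^4 ≡ 646^2 = 417316 ≡ 3221 (mod 7529)
6103^8 ≡ 3221^2 = 10374841 ≡ 7408 (mod 7529)
6103^16 ≡ 7408^2 = 54878464 ≡ 7112 (mod 7529)
6103^32 ≡ 7112^2 = 50580544 ≡ 722 (mod 7529)
6103^64 ≡ 722^2 = 521284 ≡ 1783 (mod 7529)
6103^128 ≡ 1783^2 = 3179089 ≡ 1851 (mod 7529)
6103^216 = 6103^128 × 6103^64 × 6103^16 × 6103^8 ≡ 1851 × 1783 × 7112 × 7408 (mod 7529).
Accumulate the product:
1851 × 1783 = 3300333 ≡ 2631
2631 × 7112 = 18711672 ≡ 2107
2107 × 7408 = 15608656 ≡ 1039

1039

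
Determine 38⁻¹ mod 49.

40

Run the extended Euclidean algorithm:
49 = 1*38 + 11
38 = 3*11 + 5
11 = 2*5 + 1
5 = 5*1 + 0
gcd(38, 49) = 1, so the inverse exists.
Bézout: 1 = 7*49 − 9*38.
So 38⁻¹ ≡ −9 ≡ 40 (mod 49).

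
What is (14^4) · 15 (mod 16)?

0

(14)^4 ≡ 0 (mod 16)
0 · 15 = 0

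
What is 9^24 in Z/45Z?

36

24 in binary is 11000, i.e. 24 = 16 + 8.
9^1 ≡ 9 (mod 45)
9^2 ≡ 9^2 = 81 ≡ 36 (mod 45)
9^4 ≡ 36^2 = 1296 ≡ 36 (mod 45)
9^8 ≡ 36^2 = 1296 ≡ 36 (mod 45)
9^16 ≡ 36^2 = 1296 ≡ 36 (mod 45)
9^24 = 9^16 × 9^8 ≡ 36 × 36 (mod 45).
36 × 36 = 1296 ≡ 36 (mod 45).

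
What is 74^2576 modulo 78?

Using repeated squaring:
2576 in binary is 101000010000, i.e. 2576 = 2048 + 512 + 16.
74^1 ≡ 74 (mod 78)
74^2 ≡ 74^2 = 5476 ≡ 16 (mod 78)
74^4 ≡ 16^2 = 256 ≡ 22 (mod 78)
74^8 ≡ 22^2 = 484 ≡ 16 (mod 78)
74^16 ≡ 16^2 = 256 ≡ 22 (mod 78)
74^32 ≡ 22^2 = 484 ≡ 16 (mod 78)
74^64 ≡ 16^2 = 256 ≡ 22 (mod 78)
74^128 ≡ 22^2 = 484 ≡ 16 (mod 78)
74^256 ≡ 16^2 = 256 ≡ 22 (mod 78)
74^512 ≡ 22^2 = 484 ≡ 16 (mod 78)
74^1024 ≡ 16^2 = 256 ≡ 22 (mod 78)
74^2048 ≡ 22^2 = 484 ≡ 16 (mod 78)
74^2576 = 74^2048 * 74^512 * 74^16 ≡ 16 * 16 * 22 (mod 78).
Accumulate the product:
16 * 16 = 256 ≡ 22
22 * 22 = 484 ≡ 16

16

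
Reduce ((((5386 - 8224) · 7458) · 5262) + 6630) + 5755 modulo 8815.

5386 - 8224 = -2838 ≡ 5977 (mod 8815)
5977 · 7458 = 44576466 ≡ 7826 (mod 8815)
7826 · 5262 = 41180412 ≡ 5547 (mod 8815)
5547 + 6630 = 12177 ≡ 3362 (mod 8815)
3362 + 5755 = 9117 ≡ 302 (mod 8815)

302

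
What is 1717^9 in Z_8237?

169

Compute successive squares:
9 in binary is 1001, i.e. 9 = 8 + 1.
1717^1 ≡ 1717 (mod 8237)
1717^2 ≡ 1717^2 = 2948089 ≡ 7480 (mod 8237)
1717^4 ≡ 7480^2 = 55950400 ≡ 4696 (mod 8237)
1717^8 ≡ 4696^2 = 22052416 ≡ 1967 (mod 8237)
1717^9 = 1717^8 · 1717^1 ≡ 1967 · 1717 (mod 8237).
1967 · 1717 = 3377339 ≡ 169 (mod 8237).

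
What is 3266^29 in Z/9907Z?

5914

29 in binary is 11101, i.e. 29 = 16 + 8 + 4 + 1.
3266^1 ≡ 3266 (mod 9907)
3266^2 ≡ 3266^2 = 10666756 ≡ 6824 (mod 9907)
3266^4 ≡ 6824^2 = 46566976 ≡ 4076 (mod 9907)
3266^8 ≡ 4076^2 = 16613776 ≡ 9644 (mod 9907)
3266^16 ≡ 9644^2 = 93006736 ≡ 9727 (mod 9907)
3266^29 = 3266^16 · 3266^8 · 3266^4 · 3266^1 ≡ 9727 · 9644 · 4076 · 3266 (mod 9907).
Accumulate the product:
9727 · 9644 = 93807188 ≡ 7712
7712 · 4076 = 31434112 ≡ 9108
9108 · 3266 = 29746728 ≡ 5914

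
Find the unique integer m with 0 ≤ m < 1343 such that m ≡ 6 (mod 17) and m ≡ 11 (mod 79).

17⁻¹ mod 79: 17×14 ≡ 1 (mod 79), so 17⁻¹ ≡ 14.
m = 6 + 17×((11 − 6)×14 mod 79) = 6 + 17×70 = 1196.
Check: 1196 mod 17 = 6, 1196 mod 79 = 11. ✓

1196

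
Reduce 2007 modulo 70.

2007 = 28·70 + 47, so 2007 ≡ 47 (mod 70).

47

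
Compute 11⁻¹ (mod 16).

16 = 1·11 + 5
11 = 2·5 + 1
5 = 5·1 + 0
gcd(11, 16) = 1, so the inverse exists.
Back-substitute for 1:
1 = 1·11 − 2·5
  = −2·16 + 3·11
So 11⁻¹ ≡ 3 (mod 16).

3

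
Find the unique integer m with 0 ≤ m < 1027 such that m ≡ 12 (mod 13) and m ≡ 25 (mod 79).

25

13⁻¹ mod 79: 13*73 ≡ 1 (mod 79), so 13⁻¹ ≡ 73.
m = 12 + 13*((25 − 12)*73 mod 79) = 12 + 13*1 = 25.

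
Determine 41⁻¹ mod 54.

29

Run the extended Euclidean algorithm:
54 = 1×41 + 13
41 = 3×13 + 2
13 = 6×2 + 1
2 = 2×1 + 0
gcd(41, 54) = 1, so the inverse exists.
Bézout: 1 = 19×54 − 25×41.
So 41⁻¹ ≡ −25 ≡ 29 (mod 54).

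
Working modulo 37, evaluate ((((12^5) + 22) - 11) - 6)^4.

(12)^5 ≡ 7 (mod 37)
7 + 22 = 29
29 - 11 = 18
18 - 6 = 12
(12)^4 ≡ 16 (mod 37)

16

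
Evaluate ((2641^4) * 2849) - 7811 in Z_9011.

5737

(2641)^4 ≡ 8535 (mod 9011)
8535 * 2849 = 24316215 ≡ 4537 (mod 9011)
4537 - 7811 = -3274 ≡ 5737 (mod 9011)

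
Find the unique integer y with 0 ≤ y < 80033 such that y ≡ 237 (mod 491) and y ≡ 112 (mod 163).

9566

491⁻¹ mod 163: 491×82 ≡ 1 (mod 163), so 491⁻¹ ≡ 82.
y = 237 + 491×((112 − 237)×82 mod 163) = 237 + 491×19 = 9566.
Check: 9566 mod 491 = 237, 9566 mod 163 = 112. ✓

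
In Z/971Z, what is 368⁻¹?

752

By the extended Euclidean algorithm:
971 = 2*368 + 235
368 = 1*235 + 133
235 = 1*133 + 102
133 = 1*102 + 31
102 = 3*31 + 9
31 = 3*9 + 4
9 = 2*4 + 1
4 = 4*1 + 0
gcd(368, 971) = 1, so the inverse exists.
Bézout: 1 = 83*971 − 219*368.
So 368⁻¹ ≡ −219 ≡ 752 (mod 971).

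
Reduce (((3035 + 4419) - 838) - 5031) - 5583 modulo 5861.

1863

3035 + 4419 = 7454 ≡ 1593 (mod 5861)
1593 - 838 = 755
755 - 5031 = -4276 ≡ 1585 (mod 5861)
1585 - 5583 = -3998 ≡ 1863 (mod 5861)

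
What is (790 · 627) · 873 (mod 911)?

542

790 · 627 = 495330 ≡ 657 (mod 911)
657 · 873 = 573561 ≡ 542 (mod 911)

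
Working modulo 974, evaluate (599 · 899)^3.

599 · 899 = 538501 ≡ 853 (mod 974)
(853)^3 ≡ 145 (mod 974)

145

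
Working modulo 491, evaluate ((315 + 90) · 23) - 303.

174

315 + 90 = 405
405 · 23 = 9315 ≡ 477 (mod 491)
477 - 303 = 174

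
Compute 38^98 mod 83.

40

By square-and-multiply:
38^1 ≡ 38 (mod 83)
38^2 ≡ 38^2 = 1444 ≡ 33 (mod 83)
38^4 ≡ 33^2 = 1089 ≡ 10 (mod 83)
38^8 ≡ 10^2 = 100 ≡ 17 (mod 83)
38^16 ≡ 17^2 = 289 ≡ 40 (mod 83)
38^32 ≡ 40^2 = 1600 ≡ 23 (mod 83)
38^64 ≡ 23^2 = 529 ≡ 31 (mod 83)
38^98 = 38^64 × 38^32 × 38^2 ≡ 31 × 23 × 33 (mod 83).
Accumulate the product:
31 × 23 = 713 ≡ 49
49 × 33 = 1617 ≡ 40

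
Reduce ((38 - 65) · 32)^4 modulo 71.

38 - 65 = -27 ≡ 44 (mod 71)
44 · 32 = 1408 ≡ 59 (mod 71)
(59)^4 ≡ 4 (mod 71)

4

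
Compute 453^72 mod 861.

72 in binary is 1001000, i.e. 72 = 64 + 8.
453^1 ≡ 453 (mod 861)
453^2 ≡ 453^2 = 205209 ≡ 291 (mod 861)
453^4 ≡ 291^2 = 84681 ≡ 303 (mod 861)
453^8 ≡ 303^2 = 91809 ≡ 543 (mod 861)
453^16 ≡ 543^2 = 294849 ≡ 387 (mod 861)
453^32 ≡ 387^2 = 149769 ≡ 816 (mod 861)
453^64 ≡ 816^2 = 665856 ≡ 303 (mod 861)
453^72 = 453^64 * 453^8 ≡ 303 * 543 (mod 861).
303 * 543 = 164529 ≡ 78 (mod 861).

78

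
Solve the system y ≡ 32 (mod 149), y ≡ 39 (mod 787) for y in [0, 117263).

97627

149⁻¹ mod 787: 149*206 ≡ 1 (mod 787), so 149⁻¹ ≡ 206.
y = 32 + 149*((39 − 32)*206 mod 787) = 32 + 149*655 = 97627.
Check: 97627 mod 149 = 32, 97627 mod 787 = 39. ✓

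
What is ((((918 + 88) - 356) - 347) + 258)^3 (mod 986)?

391

918 + 88 = 1006 ≡ 20 (mod 986)
20 - 356 = -336 ≡ 650 (mod 986)
650 - 347 = 303
303 + 258 = 561
(561)^3 ≡ 391 (mod 986)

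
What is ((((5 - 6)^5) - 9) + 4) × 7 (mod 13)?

5 - 6 = -1 ≡ 12 (mod 13)
(12)^5 ≡ 12 (mod 13)
12 - 9 = 3
3 + 4 = 7
7 × 7 = 49 ≡ 10 (mod 13)

10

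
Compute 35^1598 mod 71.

Compute successive squares:
35^1 ≡ 35 (mod 71)
35^2 ≡ 35^2 = 1225 ≡ 18 (mod 71)
35^4 ≡ 18^2 = 324 ≡ 40 (mod 71)
35^8 ≡ 40^2 = 1600 ≡ 38 (mod 71)
35^16 ≡ 38^2 = 1444 ≡ 24 (mod 71)
35^32 ≡ 24^2 = 576 ≡ 8 (mod 71)
35^64 ≡ 8^2 = 64 (mod 71)
35^128 ≡ 64^2 = 4096 ≡ 49 (mod 71)
35^256 ≡ 49^2 = 2401 ≡ 58 (mod 71)
35^512 ≡ 58^2 = 3364 ≡ 27 (mod 71)
35^1024 ≡ 27^2 = 729 ≡ 19 (mod 71)
35^1598 = 35^1024 · 35^512 · 35^32 · 35^16 · 35^8 · 35^4 · 35^2 ≡ 19 · 27 · 8 · 24 · 38 · 40 · 18 (mod 71).
Accumulate the product:
19 · 27 = 513 ≡ 16
16 · 8 = 128 ≡ 57
57 · 24 = 1368 ≡ 19
19 · 38 = 722 ≡ 12
12 · 40 = 480 ≡ 54
54 · 18 = 972 ≡ 49

49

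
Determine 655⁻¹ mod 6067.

6067 = 9*655 + 172
655 = 3*172 + 139
172 = 1*139 + 33
139 = 4*33 + 7
33 = 4*7 + 5
7 = 1*5 + 2
5 = 2*2 + 1
2 = 2*1 + 0
gcd(655, 6067) = 1, so the inverse exists.
Back-substitute for 1:
1 = 1*5 − 2*2
  = −2*7 + 3*5
  = 3*33 − 14*7
  = −14*139 + 59*33
  = 59*172 − 73*139
  = −73*655 + 278*172
  = 278*6067 − 2575*655
So 655⁻¹ ≡ −2575 ≡ 3492 (mod 6067).

3492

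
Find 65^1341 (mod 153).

1341 in binary is 10100111101, i.e. 1341 = 1024 + 256 + 32 + 16 + 8 + 4 + 1.
65^1 ≡ 65 (mod 153)
65^2 ≡ 65^2 = 4225 ≡ 94 (mod 153)
65^4 ≡ 94^2 = 8836 ≡ 115 (mod 153)
65^8 ≡ 115^2 = 13225 ≡ 67 (mod 153)
65^16 ≡ 67^2 = 4489 ≡ 52 (mod 153)
65^32 ≡ 52^2 = 2704 ≡ 103 (mod 153)
65^64 ≡ 103^2 = 10609 ≡ 52 (mod 153)
65^128 ≡ 52^2 = 2704 ≡ 103 (mod 153)
65^256 ≡ 103^2 = 10609 ≡ 52 (mod 153)
65^512 ≡ 52^2 = 2704 ≡ 103 (mod 153)
65^1024 ≡ 103^2 = 10609 ≡ 52 (mod 153)
65^1341 = 65^1024 · 65^256 · 65^32 · 65^16 · 65^8 · 65^4 · 65^1 ≡ 52 · 52 · 103 · 52 · 67 · 115 · 65 (mod 153).
Accumulate the product:
52 · 52 = 2704 ≡ 103
103 · 103 = 10609 ≡ 52
52 · 52 = 2704 ≡ 103
103 · 67 = 6901 ≡ 16
16 · 115 = 1840 ≡ 4
4 · 65 = 260 ≡ 107

107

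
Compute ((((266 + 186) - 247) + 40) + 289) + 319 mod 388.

77

266 + 186 = 452 ≡ 64 (mod 388)
64 - 247 = -183 ≡ 205 (mod 388)
205 + 40 = 245
245 + 289 = 534 ≡ 146 (mod 388)
146 + 319 = 465 ≡ 77 (mod 388)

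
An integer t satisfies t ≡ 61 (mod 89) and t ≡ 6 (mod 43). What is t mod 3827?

3532

89⁻¹ mod 43: 89·29 ≡ 1 (mod 43), so 89⁻¹ ≡ 29.
t = 61 + 89·((6 − 61)·29 mod 43) = 61 + 89·39 = 3532.
Check: 3532 mod 89 = 61, 3532 mod 43 = 6. ✓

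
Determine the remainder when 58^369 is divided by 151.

58^1 ≡ 58 (mod 151)
58^2 ≡ 58^2 = 3364 ≡ 42 (mod 151)
58^4 ≡ 42^2 = 1764 ≡ 103 (mod 151)
58^8 ≡ 103^2 = 10609 ≡ 39 (mod 151)
58^16 ≡ 39^2 = 1521 ≡ 11 (mod 151)
58^32 ≡ 11^2 = 121 (mod 151)
58^64 ≡ 121^2 = 14641 ≡ 145 (mod 151)
58^128 ≡ 145^2 = 21025 ≡ 36 (mod 151)
58^256 ≡ 36^2 = 1296 ≡ 88 (mod 151)
58^369 = 58^256 × 58^64 × 58^32 × 58^16 × 58^1 ≡ 88 × 145 × 121 × 11 × 58 (mod 151).
Accumulate the product:
88 × 145 = 12760 ≡ 76
76 × 121 = 9196 ≡ 136
136 × 11 = 1496 ≡ 137
137 × 58 = 7946 ≡ 94

94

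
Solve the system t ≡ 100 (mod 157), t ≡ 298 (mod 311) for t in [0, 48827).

20824

157⁻¹ mod 311: 157×208 ≡ 1 (mod 311), so 157⁻¹ ≡ 208.
t = 100 + 157×((298 − 100)×208 mod 311) = 100 + 157×132 = 20824.
Check: 20824 mod 157 = 100, 20824 mod 311 = 298. ✓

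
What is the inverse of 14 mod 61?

61 = 4*14 + 5
14 = 2*5 + 4
5 = 1*4 + 1
4 = 4*1 + 0
gcd(14, 61) = 1, so the inverse exists.
Back-substitute for 1:
1 = 1*5 − 1*4
  = −1*14 + 3*5
  = 3*61 − 13*14
So 14⁻¹ ≡ −13 ≡ 48 (mod 61).

48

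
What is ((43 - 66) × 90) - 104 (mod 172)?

43 - 66 = -23 ≡ 149 (mod 172)
149 × 90 = 13410 ≡ 166 (mod 172)
166 - 104 = 62

62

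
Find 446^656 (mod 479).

By square-and-multiply:
656 in binary is 1010010000, i.e. 656 = 512 + 128 + 16.
446^1 ≡ 446 (mod 479)
446^2 ≡ 446^2 = 198916 ≡ 131 (mod 479)
446^4 ≡ 131^2 = 17161 ≡ 396 (mod 479)
446^8 ≡ 396^2 = 156816 ≡ 183 (mod 479)
446^16 ≡ 183^2 = 33489 ≡ 438 (mod 479)
446^32 ≡ 438^2 = 191844 ≡ 244 (mod 479)
446^64 ≡ 244^2 = 59536 ≡ 140 (mod 479)
446^128 ≡ 140^2 = 19600 ≡ 440 (mod 479)
446^256 ≡ 440^2 = 193600 ≡ 84 (mod 479)
446^512 ≡ 84^2 = 7056 ≡ 350 (mod 479)
446^656 = 446^512 × 446^128 × 446^16 ≡ 350 × 440 × 438 (mod 479).
Accumulate the product:
350 × 440 = 154000 ≡ 241
241 × 438 = 105558 ≡ 178

178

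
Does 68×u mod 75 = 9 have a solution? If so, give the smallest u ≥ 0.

gcd(68, 75) = 1, so a unique solution mod 75 exists.
68⁻¹ ≡ 32 (mod 75).
u ≡ 32×9 ≡ 63 (mod 75).

63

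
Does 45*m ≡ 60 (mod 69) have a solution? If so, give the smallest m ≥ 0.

gcd(45, 69) = 3, and 3 | 60, so solutions exist.
Divide through by 3: 15*m ≡ 20 mod 23.
15⁻¹ ≡ 20 (mod 23).
m ≡ 20*20 ≡ 9 (mod 23).
The smallest non-negative solution is m = 9.

9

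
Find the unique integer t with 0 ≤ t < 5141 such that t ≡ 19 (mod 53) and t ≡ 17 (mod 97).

53⁻¹ mod 97: 53·11 ≡ 1 (mod 97), so 53⁻¹ ≡ 11.
t = 19 + 53·((17 − 19)·11 mod 97) = 19 + 53·75 = 3994.
Check: 3994 mod 53 = 19, 3994 mod 97 = 17. ✓

3994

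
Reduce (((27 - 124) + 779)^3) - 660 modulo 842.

27 - 124 = -97 ≡ 745 (mod 842)
745 + 779 = 1524 ≡ 682 (mod 842)
(682)^3 ≡ 330 (mod 842)
330 - 660 = -330 ≡ 512 (mod 842)

512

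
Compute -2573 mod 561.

232

-2573 = -5×561 + 232, so -2573 ≡ 232 (mod 561).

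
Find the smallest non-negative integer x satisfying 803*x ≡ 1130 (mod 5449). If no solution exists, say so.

gcd(803, 5449) = 1, so a unique solution mod 5449 exists.
803⁻¹ ≡ 5354 (mod 5449).
x ≡ 5354*1130 ≡ 1630 (mod 5449).

1630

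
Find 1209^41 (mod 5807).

41 in binary is 101001, i.e. 41 = 32 + 8 + 1.
1209^1 ≡ 1209 (mod 5807)
1209^2 ≡ 1209^2 = 1461681 ≡ 4124 (mod 5807)
1209^4 ≡ 4124^2 = 17007376 ≡ 4480 (mod 5807)
1209^8 ≡ 4480^2 = 20070400 ≡ 1408 (mod 5807)
1209^16 ≡ 1408^2 = 1982464 ≡ 2277 (mod 5807)
1209^32 ≡ 2277^2 = 5184729 ≡ 4885 (mod 5807)
1209^41 = 1209^32 × 1209^8 × 1209^1 ≡ 4885 × 1408 × 1209 (mod 5807).
Accumulate the product:
4885 × 1408 = 6878080 ≡ 2592
2592 × 1209 = 3133728 ≡ 3755

3755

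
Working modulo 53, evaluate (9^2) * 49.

47

(9)^2 ≡ 28 (mod 53)
28 * 49 = 1372 ≡ 47 (mod 53)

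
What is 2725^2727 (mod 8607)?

4939

2727 in binary is 101010100111, i.e. 2727 = 2048 + 512 + 128 + 32 + 4 + 2 + 1.
2725^1 ≡ 2725 (mod 8607)
2725^2 ≡ 2725^2 = 7425625 ≡ 6391 (mod 8607)
2725^4 ≡ 6391^2 = 40844881 ≡ 4666 (mod 8607)
2725^8 ≡ 4666^2 = 21771556 ≡ 4453 (mod 8607)
2725^16 ≡ 4453^2 = 19829209 ≡ 7288 (mod 8607)
2725^32 ≡ 7288^2 = 53114944 ≡ 1147 (mod 8607)
2725^64 ≡ 1147^2 = 1315609 ≡ 7345 (mod 8607)
2725^128 ≡ 7345^2 = 53949025 ≡ 349 (mod 8607)
2725^256 ≡ 349^2 = 121801 ≡ 1303 (mod 8607)
2725^512 ≡ 1303^2 = 1697809 ≡ 2230 (mod 8607)
2725^1024 ≡ 2230^2 = 4972900 ≡ 6661 (mod 8607)
2725^2048 ≡ 6661^2 = 44368921 ≡ 8443 (mod 8607)
2725^2727 = 2725^2048 · 2725^512 · 2725^128 · 2725^32 · 2725^4 · 2725^2 · 2725^1 ≡ 8443 · 2230 · 349 · 1147 · 4666 · 6391 · 2725 (mod 8607).
Accumulate the product:
8443 · 2230 = 18827890 ≡ 4381
4381 · 349 = 1528969 ≡ 5530
5530 · 1147 = 6342910 ≡ 8158
8158 · 4666 = 38065228 ≡ 5074
5074 · 6391 = 32427934 ≡ 5365
5365 · 2725 = 14619625 ≡ 4939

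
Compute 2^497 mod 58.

497 in binary is 111110001, i.e. 497 = 256 + 128 + 64 + 32 + 16 + 1.
2^1 ≡ 2 (mod 58)
2^2 ≡ 2^2 = 4 (mod 58)
2^4 ≡ 4^2 = 16 (mod 58)
2^8 ≡ 16^2 = 256 ≡ 24 (mod 58)
2^16 ≡ 24^2 = 576 ≡ 54 (mod 58)
2^32 ≡ 54^2 = 2916 ≡ 16 (mod 58)
2^64 ≡ 16^2 = 256 ≡ 24 (mod 58)
2^128 ≡ 24^2 = 576 ≡ 54 (mod 58)
2^256 ≡ 54^2 = 2916 ≡ 16 (mod 58)
2^497 = 2^256 × 2^128 × 2^64 × 2^32 × 2^16 × 2^1 ≡ 16 × 54 × 24 × 16 × 54 × 2 (mod 58).
Accumulate the product:
16 × 54 = 864 ≡ 52
52 × 24 = 1248 ≡ 30
30 × 16 = 480 ≡ 16
16 × 54 = 864 ≡ 52
52 × 2 = 104 ≡ 46

46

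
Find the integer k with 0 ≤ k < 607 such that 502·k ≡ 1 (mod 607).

422

Apply the Euclidean algorithm and back-substitute:
607 = 1*502 + 105
502 = 4*105 + 82
105 = 1*82 + 23
82 = 3*23 + 13
23 = 1*13 + 10
13 = 1*10 + 3
10 = 3*3 + 1
3 = 3*1 + 0
gcd(502, 607) = 1, so the inverse exists.
Back-substitute for 1:
1 = 1*10 − 3*3
  = −3*13 + 4*10
  = 4*23 − 7*13
  = −7*82 + 25*23
  = 25*105 − 32*82
  = −32*502 + 153*105
  = 153*607 − 185*502
So 502⁻¹ ≡ −185 ≡ 422 (mod 607).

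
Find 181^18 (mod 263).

18 in binary is 10010, i.e. 18 = 16 + 2.
181^1 ≡ 181 (mod 263)
181^2 ≡ 181^2 = 32761 ≡ 149 (mod 263)
181^4 ≡ 149^2 = 22201 ≡ 109 (mod 263)
181^8 ≡ 109^2 = 11881 ≡ 46 (mod 263)
181^16 ≡ 46^2 = 2116 ≡ 12 (mod 263)
181^18 = 181^16 × 181^2 ≡ 12 × 149 (mod 263).
12 × 149 = 1788 ≡ 210 (mod 263).

210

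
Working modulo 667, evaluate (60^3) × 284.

10

(60)^3 ≡ 559 (mod 667)
559 × 284 = 158756 ≡ 10 (mod 667)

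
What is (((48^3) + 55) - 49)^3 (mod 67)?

42

(48)^3 ≡ 42 (mod 67)
42 + 55 = 97 ≡ 30 (mod 67)
30 - 49 = -19 ≡ 48 (mod 67)
(48)^3 ≡ 42 (mod 67)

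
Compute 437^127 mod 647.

127 in binary is 1111111, i.e. 127 = 64 + 32 + 16 + 8 + 4 + 2 + 1.
437^1 ≡ 437 (mod 647)
437^2 ≡ 437^2 = 190969 ≡ 104 (mod 647)
437^4 ≡ 104^2 = 10816 ≡ 464 (mod 647)
437^8 ≡ 464^2 = 215296 ≡ 492 (mod 647)
437^16 ≡ 492^2 = 242064 ≡ 86 (mod 647)
437^32 ≡ 86^2 = 7396 ≡ 279 (mod 647)
437^64 ≡ 279^2 = 77841 ≡ 201 (mod 647)
437^127 = 437^64 * 437^32 * 437^16 * 437^8 * 437^4 * 437^2 * 437^1 ≡ 201 * 279 * 86 * 492 * 464 * 104 * 437 (mod 647).
Accumulate the product:
201 * 279 = 56079 ≡ 437
437 * 86 = 37582 ≡ 56
56 * 492 = 27552 ≡ 378
378 * 464 = 175392 ≡ 55
55 * 104 = 5720 ≡ 544
544 * 437 = 237728 ≡ 279

279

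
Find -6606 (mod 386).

342

-6606 = -18×386 + 342, so -6606 ≡ 342 (mod 386).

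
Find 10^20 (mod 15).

10^1 ≡ 10 (mod 15)
10^2 ≡ 10^2 = 100 ≡ 10 (mod 15)
10^4 ≡ 10^2 = 100 ≡ 10 (mod 15)
10^8 ≡ 10^2 = 100 ≡ 10 (mod 15)
10^16 ≡ 10^2 = 100 ≡ 10 (mod 15)
10^20 = 10^16 * 10^4 ≡ 10 * 10 (mod 15).
10 * 10 = 100 ≡ 10 (mod 15).

10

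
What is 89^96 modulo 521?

Compute successive squares:
89^1 ≡ 89 (mod 521)
89^2 ≡ 89^2 = 7921 ≡ 106 (mod 521)
89^4 ≡ 106^2 = 11236 ≡ 295 (mod 521)
89^8 ≡ 295^2 = 87025 ≡ 18 (mod 521)
89^16 ≡ 18^2 = 324 (mod 521)
89^32 ≡ 324^2 = 104976 ≡ 255 (mod 521)
89^64 ≡ 255^2 = 65025 ≡ 421 (mod 521)
89^96 = 89^64 × 89^32 ≡ 421 × 255 (mod 521).
421 × 255 = 107355 ≡ 29 (mod 521).

29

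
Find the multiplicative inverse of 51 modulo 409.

By the extended Euclidean algorithm:
409 = 8×51 + 1
51 = 51×1 + 0
gcd(51, 409) = 1, so the inverse exists.
Back-substitute for 1:
1 = 1×409 − 8×51
So 51⁻¹ ≡ −8 ≡ 401 (mod 409).

401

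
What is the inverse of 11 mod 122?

111

By the extended Euclidean algorithm:
122 = 11*11 + 1
11 = 11*1 + 0
gcd(11, 122) = 1, so the inverse exists.
Bézout: 1 = 1*122 − 11*11.
So 11⁻¹ ≡ −11 ≡ 111 (mod 122).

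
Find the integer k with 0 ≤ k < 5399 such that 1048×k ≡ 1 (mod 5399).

747

Run the extended Euclidean algorithm:
5399 = 5×1048 + 159
1048 = 6×159 + 94
159 = 1×94 + 65
94 = 1×65 + 29
65 = 2×29 + 7
29 = 4×7 + 1
7 = 7×1 + 0
gcd(1048, 5399) = 1, so the inverse exists.
Bézout: 1 = −145×5399 + 747×1048.
So 1048⁻¹ ≡ 747 (mod 5399).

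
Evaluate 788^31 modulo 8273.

Using repeated squaring:
31 in binary is 11111, i.e. 31 = 16 + 8 + 4 + 2 + 1.
788^1 ≡ 788 (mod 8273)
788^2 ≡ 788^2 = 620944 ≡ 469 (mod 8273)
788^4 ≡ 469^2 = 219961 ≡ 4863 (mod 8273)
788^8 ≡ 4863^2 = 23648769 ≡ 4535 (mod 8273)
788^16 ≡ 4535^2 = 20566225 ≡ 7820 (mod 8273)
788^31 = 788^16 · 788^8 · 788^4 · 788^2 · 788^1 ≡ 7820 · 4535 · 4863 · 469 · 788 (mod 8273).
Accumulate the product:
7820 · 4535 = 35463700 ≡ 5622
5622 · 4863 = 27339786 ≡ 5794
5794 · 469 = 2717386 ≡ 3842
3842 · 788 = 3027496 ≡ 7851

7851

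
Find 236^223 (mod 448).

320

Compute successive squares:
223 in binary is 11011111, i.e. 223 = 128 + 64 + 16 + 8 + 4 + 2 + 1.
236^1 ≡ 236 (mod 448)
236^2 ≡ 236^2 = 55696 ≡ 144 (mod 448)
236^4 ≡ 144^2 = 20736 ≡ 128 (mod 448)
236^8 ≡ 128^2 = 16384 ≡ 256 (mod 448)
236^16 ≡ 256^2 = 65536 ≡ 128 (mod 448)
236^32 ≡ 128^2 = 16384 ≡ 256 (mod 448)
236^64 ≡ 256^2 = 65536 ≡ 128 (mod 448)
236^128 ≡ 128^2 = 16384 ≡ 256 (mod 448)
236^223 = 236^128 × 236^64 × 236^16 × 236^8 × 236^4 × 236^2 × 236^1 ≡ 256 × 128 × 128 × 256 × 128 × 144 × 236 (mod 448).
Accumulate the product:
256 × 128 = 32768 ≡ 64
64 × 128 = 8192 ≡ 128
128 × 256 = 32768 ≡ 64
64 × 128 = 8192 ≡ 128
128 × 144 = 18432 ≡ 64
64 × 236 = 15104 ≡ 320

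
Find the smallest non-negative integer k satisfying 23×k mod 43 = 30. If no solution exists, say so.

20

gcd(23, 43) = 1, so a unique solution mod 43 exists.
23⁻¹ ≡ 15 (mod 43).
k ≡ 15×30 ≡ 20 (mod 43).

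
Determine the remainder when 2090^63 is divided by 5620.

2900

2090^1 ≡ 2090 (mod 5620)
2090^2 ≡ 2090^2 = 4368100 ≡ 1360 (mod 5620)
2090^4 ≡ 1360^2 = 1849600 ≡ 620 (mod 5620)
2090^8 ≡ 620^2 = 384400 ≡ 2240 (mod 5620)
2090^16 ≡ 2240^2 = 5017600 ≡ 4560 (mod 5620)
2090^32 ≡ 4560^2 = 20793600 ≡ 5220 (mod 5620)
2090^63 = 2090^32 * 2090^16 * 2090^8 * 2090^4 * 2090^2 * 2090^1 ≡ 5220 * 4560 * 2240 * 620 * 1360 * 2090 (mod 5620).
Accumulate the product:
5220 * 4560 = 23803200 ≡ 2500
2500 * 2240 = 5600000 ≡ 2480
2480 * 620 = 1537600 ≡ 3340
3340 * 1360 = 4542400 ≡ 1440
1440 * 2090 = 3009600 ≡ 2900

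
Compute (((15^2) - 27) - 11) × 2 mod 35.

(15)^2 ≡ 15 (mod 35)
15 - 27 = -12 ≡ 23 (mod 35)
23 - 11 = 12
12 × 2 = 24

24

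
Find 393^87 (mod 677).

By square-and-multiply:
393^1 ≡ 393 (mod 677)
393^2 ≡ 393^2 = 154449 ≡ 93 (mod 677)
393^4 ≡ 93^2 = 8649 ≡ 525 (mod 677)
393^8 ≡ 525^2 = 275625 ≡ 86 (mod 677)
393^16 ≡ 86^2 = 7396 ≡ 626 (mod 677)
393^32 ≡ 626^2 = 391876 ≡ 570 (mod 677)
393^64 ≡ 570^2 = 324900 ≡ 617 (mod 677)
393^87 = 393^64 · 393^16 · 393^4 · 393^2 · 393^1 ≡ 617 · 626 · 525 · 93 · 393 (mod 677).
Accumulate the product:
617 · 626 = 386242 ≡ 352
352 · 525 = 184800 ≡ 656
656 · 93 = 61008 ≡ 78
78 · 393 = 30654 ≡ 189

189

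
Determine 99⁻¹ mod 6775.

Run the extended Euclidean algorithm:
6775 = 68×99 + 43
99 = 2×43 + 13
43 = 3×13 + 4
13 = 3×4 + 1
4 = 4×1 + 0
gcd(99, 6775) = 1, so the inverse exists.
Back-substitute for 1:
1 = 1×13 − 3×4
  = −3×43 + 10×13
  = 10×99 − 23×43
  = −23×6775 + 1574×99
So 99⁻¹ ≡ 1574 (mod 6775).

1574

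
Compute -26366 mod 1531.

-26366 = -18×1531 + 1192, so -26366 ≡ 1192 (mod 1531).

1192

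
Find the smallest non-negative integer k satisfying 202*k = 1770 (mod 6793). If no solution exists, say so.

gcd(202, 6793) = 1, so a unique solution mod 6793 exists.
202⁻¹ ≡ 5616 (mod 6793).
k ≡ 5616*1770 ≡ 2161 (mod 6793).

2161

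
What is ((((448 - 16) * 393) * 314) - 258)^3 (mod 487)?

448 - 16 = 432
432 * 393 = 169776 ≡ 300 (mod 487)
300 * 314 = 94200 ≡ 209 (mod 487)
209 - 258 = -49 ≡ 438 (mod 487)
(438)^3 ≡ 205 (mod 487)

205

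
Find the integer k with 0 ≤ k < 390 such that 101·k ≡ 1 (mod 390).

251

390 = 3*101 + 87
101 = 1*87 + 14
87 = 6*14 + 3
14 = 4*3 + 2
3 = 1*2 + 1
2 = 2*1 + 0
gcd(101, 390) = 1, so the inverse exists.
Back-substitute for 1:
1 = 1*3 − 1*2
  = −1*14 + 5*3
  = 5*87 − 31*14
  = −31*101 + 36*87
  = 36*390 − 139*101
So 101⁻¹ ≡ −139 ≡ 251 (mod 390).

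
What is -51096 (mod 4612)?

-51096 = -12×4612 + 4248, so -51096 ≡ 4248 (mod 4612).

4248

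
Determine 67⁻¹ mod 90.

Apply the Euclidean algorithm and back-substitute:
90 = 1×67 + 23
67 = 2×23 + 21
23 = 1×21 + 2
21 = 10×2 + 1
2 = 2×1 + 0
gcd(67, 90) = 1, so the inverse exists.
Bézout: 1 = −32×90 + 43×67.
So 67⁻¹ ≡ 43 (mod 90).

43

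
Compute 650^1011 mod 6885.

Compute successive squares:
650^1 ≡ 650 (mod 6885)
650^2 ≡ 650^2 = 422500 ≡ 2515 (mod 6885)
650^4 ≡ 2515^2 = 6325225 ≡ 4795 (mod 6885)
650^8 ≡ 4795^2 = 22992025 ≡ 3010 (mod 6885)
650^16 ≡ 3010^2 = 9060100 ≡ 6325 (mod 6885)
650^32 ≡ 6325^2 = 40005625 ≡ 3775 (mod 6885)
650^64 ≡ 3775^2 = 14250625 ≡ 5560 (mod 6885)
650^128 ≡ 5560^2 = 30913600 ≡ 6835 (mod 6885)
650^256 ≡ 6835^2 = 46717225 ≡ 2500 (mod 6885)
650^512 ≡ 2500^2 = 6250000 ≡ 5305 (mod 6885)
650^1011 = 650^512 * 650^256 * 650^128 * 650^64 * 650^32 * 650^16 * 650^2 * 650^1 ≡ 5305 * 2500 * 6835 * 5560 * 3775 * 6325 * 2515 * 650 (mod 6885).
Accumulate the product:
5305 * 2500 = 13262500 ≡ 1990
1990 * 6835 = 13601650 ≡ 3775
3775 * 5560 = 20989000 ≡ 3520
3520 * 3775 = 13288000 ≡ 6835
6835 * 6325 = 43231375 ≡ 460
460 * 2515 = 1156900 ≡ 220
220 * 650 = 143000 ≡ 5300

5300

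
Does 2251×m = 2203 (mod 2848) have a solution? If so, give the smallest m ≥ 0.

gcd(2251, 2848) = 1, so a unique solution mod 2848 exists.
2251⁻¹ ≡ 291 (mod 2848).
m ≡ 291×2203 ≡ 273 (mod 2848).

273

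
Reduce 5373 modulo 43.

5373 = 124*43 + 41, so 5373 ≡ 41 (mod 43).

41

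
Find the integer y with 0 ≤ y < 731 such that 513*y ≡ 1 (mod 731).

By the extended Euclidean algorithm:
731 = 1×513 + 218
513 = 2×218 + 77
218 = 2×77 + 64
77 = 1×64 + 13
64 = 4×13 + 12
13 = 1×12 + 1
12 = 12×1 + 0
gcd(513, 731) = 1, so the inverse exists.
Bézout: 1 = −40×731 + 57×513.
So 513⁻¹ ≡ 57 (mod 731).

57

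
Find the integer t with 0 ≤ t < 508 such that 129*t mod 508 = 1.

508 = 3·129 + 121
129 = 1·121 + 8
121 = 15·8 + 1
8 = 8·1 + 0
gcd(129, 508) = 1, so the inverse exists.
Back-substitute for 1:
1 = 1·121 − 15·8
  = −15·129 + 16·121
  = 16·508 − 63·129
So 129⁻¹ ≡ −63 ≡ 445 (mod 508).

445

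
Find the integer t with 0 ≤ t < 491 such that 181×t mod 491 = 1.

255

Run the extended Euclidean algorithm:
491 = 2·181 + 129
181 = 1·129 + 52
129 = 2·52 + 25
52 = 2·25 + 2
25 = 12·2 + 1
2 = 2·1 + 0
gcd(181, 491) = 1, so the inverse exists.
Back-substitute for 1:
1 = 1·25 − 12·2
  = −12·52 + 25·25
  = 25·129 − 62·52
  = −62·181 + 87·129
  = 87·491 − 236·181
So 181⁻¹ ≡ −236 ≡ 255 (mod 491).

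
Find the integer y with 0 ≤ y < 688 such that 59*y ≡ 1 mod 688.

Run the extended Euclidean algorithm:
688 = 11·59 + 39
59 = 1·39 + 20
39 = 1·20 + 19
20 = 1·19 + 1
19 = 19·1 + 0
gcd(59, 688) = 1, so the inverse exists.
Back-substitute for 1:
1 = 1·20 − 1·19
  = −1·39 + 2·20
  = 2·59 − 3·39
  = −3·688 + 35·59
So 59⁻¹ ≡ 35 (mod 688).

35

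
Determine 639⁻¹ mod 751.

Apply the Euclidean algorithm and back-substitute:
751 = 1·639 + 112
639 = 5·112 + 79
112 = 1·79 + 33
79 = 2·33 + 13
33 = 2·13 + 7
13 = 1·7 + 6
7 = 1·6 + 1
6 = 6·1 + 0
gcd(639, 751) = 1, so the inverse exists.
Back-substitute for 1:
1 = 1·7 − 1·6
  = −1·13 + 2·7
  = 2·33 − 5·13
  = −5·79 + 12·33
  = 12·112 − 17·79
  = −17·639 + 97·112
  = 97·751 − 114·639
So 639⁻¹ ≡ −114 ≡ 637 (mod 751).

637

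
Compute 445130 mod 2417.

445130 = 184*2417 + 402, so 445130 ≡ 402 (mod 2417).

402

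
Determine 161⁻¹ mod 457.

88

By the extended Euclidean algorithm:
457 = 2×161 + 135
161 = 1×135 + 26
135 = 5×26 + 5
26 = 5×5 + 1
5 = 5×1 + 0
gcd(161, 457) = 1, so the inverse exists.
Bézout: 1 = −31×457 + 88×161.
So 161⁻¹ ≡ 88 (mod 457).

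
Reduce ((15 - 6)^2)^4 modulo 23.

15 - 6 = 9
(9)^2 ≡ 12 (mod 23)
(12)^4 ≡ 13 (mod 23)

13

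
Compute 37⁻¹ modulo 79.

Apply the Euclidean algorithm and back-substitute:
79 = 2×37 + 5
37 = 7×5 + 2
5 = 2×2 + 1
2 = 2×1 + 0
gcd(37, 79) = 1, so the inverse exists.
Bézout: 1 = 15×79 − 32×37.
So 37⁻¹ ≡ −32 ≡ 47 (mod 79).

47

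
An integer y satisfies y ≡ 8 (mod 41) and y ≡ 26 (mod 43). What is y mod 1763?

41⁻¹ mod 43: 41·21 ≡ 1 (mod 43), so 41⁻¹ ≡ 21.
y = 8 + 41·((26 − 8)·21 mod 43) = 8 + 41·34 = 1402.

1402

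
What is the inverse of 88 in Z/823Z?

159

823 = 9×88 + 31
88 = 2×31 + 26
31 = 1×26 + 5
26 = 5×5 + 1
5 = 5×1 + 0
gcd(88, 823) = 1, so the inverse exists.
Bézout: 1 = −17×823 + 159×88.
So 88⁻¹ ≡ 159 (mod 823).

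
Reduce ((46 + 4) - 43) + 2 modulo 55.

9

46 + 4 = 50
50 - 43 = 7
7 + 2 = 9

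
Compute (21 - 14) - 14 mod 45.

21 - 14 = 7
7 - 14 = -7 ≡ 38 (mod 45)

38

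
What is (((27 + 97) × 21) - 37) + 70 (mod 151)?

70

27 + 97 = 124
124 × 21 = 2604 ≡ 37 (mod 151)
37 - 37 = 0
0 + 70 = 70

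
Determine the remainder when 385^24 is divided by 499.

451

Compute successive squares:
24 in binary is 11000, i.e. 24 = 16 + 8.
385^1 ≡ 385 (mod 499)
385^2 ≡ 385^2 = 148225 ≡ 22 (mod 499)
385^4 ≡ 22^2 = 484 (mod 499)
385^8 ≡ 484^2 = 234256 ≡ 225 (mod 499)
385^16 ≡ 225^2 = 50625 ≡ 226 (mod 499)
385^24 = 385^16 * 385^8 ≡ 226 * 225 (mod 499).
226 * 225 = 50850 ≡ 451 (mod 499).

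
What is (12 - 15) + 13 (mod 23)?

12 - 15 = -3 ≡ 20 (mod 23)
20 + 13 = 33 ≡ 10 (mod 23)

10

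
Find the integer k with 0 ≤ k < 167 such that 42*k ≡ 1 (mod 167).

4

Run the extended Euclidean algorithm:
167 = 3×42 + 41
42 = 1×41 + 1
41 = 41×1 + 0
gcd(42, 167) = 1, so the inverse exists.
Bézout: 1 = −1×167 + 4×42.
So 42⁻¹ ≡ 4 (mod 167).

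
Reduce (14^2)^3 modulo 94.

42

(14)^2 ≡ 8 (mod 94)
(8)^3 ≡ 42 (mod 94)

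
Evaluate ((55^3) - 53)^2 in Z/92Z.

(55)^3 ≡ 39 (mod 92)
39 - 53 = -14 ≡ 78 (mod 92)
(78)^2 ≡ 12 (mod 92)

12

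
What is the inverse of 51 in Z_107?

By the extended Euclidean algorithm:
107 = 2×51 + 5
51 = 10×5 + 1
5 = 5×1 + 0
gcd(51, 107) = 1, so the inverse exists.
Bézout: 1 = −10×107 + 21×51.
So 51⁻¹ ≡ 21 (mod 107).

21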